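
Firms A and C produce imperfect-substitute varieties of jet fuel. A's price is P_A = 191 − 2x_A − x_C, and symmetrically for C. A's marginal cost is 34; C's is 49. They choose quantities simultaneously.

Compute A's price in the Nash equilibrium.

98.8

Firm A's profit: π = x_A(191 − 2x_A − x_C) − 34x_A.
∂π/∂x_A = 157 − 4x_A − x_C = 0 ⇒ x_A = 39.25 − 0.25x_C.
Similarly x_C = 35.5 − 0.25x_A.
Solving the two reaction functions simultaneously: (1 − (−0.25)(−0.25))x_A = 39.25 − 0.25·35.5, so 0.9375x_A = 30.375 and x_A = 32.4.
Then x_C = 35.5 − 0.25·32.4 = 27.4.
P_A = 191 − 2·32.4 − 27.4 = 98.8.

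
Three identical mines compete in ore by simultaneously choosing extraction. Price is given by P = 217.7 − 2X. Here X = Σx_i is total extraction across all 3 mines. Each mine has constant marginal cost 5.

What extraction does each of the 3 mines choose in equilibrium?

26.5875

A representative mine's profit is π_i = x_i(217.7 − 2X) − 5x_i, with X = x_i + Σ_{j≠i} x_j.
First-order condition: 212.7 − 4x_i − 2Σ_{j≠i} x_j = 0.
Imposing symmetry (x_j = x for all j) turns Σ_{j≠i} x_j into 2x, so 212.7 = 8x and x = 26.5875.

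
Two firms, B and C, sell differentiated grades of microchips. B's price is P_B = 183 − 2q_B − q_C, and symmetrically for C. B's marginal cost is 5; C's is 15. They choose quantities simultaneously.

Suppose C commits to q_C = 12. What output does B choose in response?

41.5

Firm B's profit: π = q_B(183 − 2q_B − q_C) − 5q_B.
∂π/∂q_B = 178 − 4q_B − q_C = 0 ⇒ q_B = 44.5 − 0.25q_C.
At q_C = 12: q_B = 44.5 − 0.25·12 = 41.5.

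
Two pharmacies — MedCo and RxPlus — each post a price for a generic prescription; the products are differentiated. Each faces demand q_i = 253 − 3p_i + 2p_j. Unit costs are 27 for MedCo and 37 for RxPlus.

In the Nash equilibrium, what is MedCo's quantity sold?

175.125

MedCo's profit: π = (p_{MedCo} − 27)(253 − 3p_{MedCo} + 2p_{RxPlus}).
∂π/∂p_{MedCo} = 334 − 6p_{MedCo} + 2p_{RxPlus} = 0 ⇒ p_{MedCo} = 167/3 + (1/3)p_{RxPlus}.
Similarly p_{RxPlus} = 182/3 + (1/3)p_{MedCo}.
Substituting the second reaction function into the first: p_{MedCo} = 167/3 + (1/3)(182/3 + (1/3)p_{MedCo}), which gives (8/9)p_{MedCo} = 683/9 ⇒ p_{MedCo} = 85.375.
Then p_{RxPlus} = 182/3 + (1/3)·85.375 = 89.125.
q_{MedCo} = 253 − 3·85.375 + 2·89.125 = 175.125.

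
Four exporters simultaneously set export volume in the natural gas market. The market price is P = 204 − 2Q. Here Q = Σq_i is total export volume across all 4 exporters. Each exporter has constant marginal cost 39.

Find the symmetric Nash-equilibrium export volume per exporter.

A representative exporter's profit is π_i = q_i(204 − 2Q) − 39q_i, with Q = q_i + Σ_{j≠i} q_j.
First-order condition: 165 − 4q_i − 2Σ_{j≠i} q_j = 0.
Imposing symmetry (q_j = q for all j) turns Σ_{j≠i} q_j into 3q, so 165 = 10q and q = 16.5.

16.5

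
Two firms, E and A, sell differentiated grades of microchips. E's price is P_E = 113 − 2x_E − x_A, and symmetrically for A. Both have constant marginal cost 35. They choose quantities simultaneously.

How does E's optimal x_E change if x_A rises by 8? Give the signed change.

Firm E's profit: π = x_E(113 − 2x_E − x_A) − 35x_E.
∂π/∂x_E = 78 − 4x_E − x_A = 0 ⇒ x_E = 19.5 − 0.25x_A.
The reaction-function slope is −0.25, so an 8-unit rise in x_A moves x_E by −0.25 × 8 = −2. E's best response falls — the actions are strategic substitutes.

-2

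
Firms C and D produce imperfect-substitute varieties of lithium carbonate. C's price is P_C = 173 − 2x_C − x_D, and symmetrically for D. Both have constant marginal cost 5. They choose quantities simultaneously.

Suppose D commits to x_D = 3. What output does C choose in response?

41.25

Firm C's profit: π = x_C(173 − 2x_C − x_D) − 5x_C.
∂π/∂x_C = 168 − 4x_C − x_D = 0 ⇒ x_C = 42 − 0.25x_D.
At x_D = 3: x_C = 42 − 0.25·3 = 41.25.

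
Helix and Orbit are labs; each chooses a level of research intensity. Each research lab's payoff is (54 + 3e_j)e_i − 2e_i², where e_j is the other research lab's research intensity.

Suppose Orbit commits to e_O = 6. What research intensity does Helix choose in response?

18

Helix's payoff is (54 + 3e_O)e_H − 2e_H².
∂π/∂e_H = 54 + 3e_O − 4e_H = 0, so e_H = 13.5 + 0.75e_O.
At e_O = 6: e_H = 13.5 + 0.75·6 = 18.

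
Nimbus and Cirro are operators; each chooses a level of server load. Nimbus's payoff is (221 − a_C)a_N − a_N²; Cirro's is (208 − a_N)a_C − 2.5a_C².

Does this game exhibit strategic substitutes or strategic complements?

strategic substitutes

Expanding Nimbus's payoff: 221a_N − a_Ca_N − a_N².
∂π/∂a_N = 221 − a_C − 2a_N = 0, so a_N = 110.5 − 0.5a_C.
The best-response slope da_N/da_C = −0.5 < 0: the reaction function is downward-sloping, so the choices are strategic substitutes.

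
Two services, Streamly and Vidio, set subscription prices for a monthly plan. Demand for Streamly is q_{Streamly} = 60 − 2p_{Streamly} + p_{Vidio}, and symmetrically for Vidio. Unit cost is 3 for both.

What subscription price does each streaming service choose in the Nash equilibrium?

22

Streamly's profit: π = (p_{Streamly} − 3)(60 − 2p_{Streamly} + p_{Vidio}).
∂π/∂p_{Streamly} = 66 − 4p_{Streamly} + p_{Vidio} = 0 ⇒ p_{Streamly} = 16.5 + 0.25p_{Vidio}.
Setting p_{Streamly} = p_{Vidio} in the reaction function: p_{Streamly} = 16.5 + 0.25p_{Streamly}, so p_{Streamly} = 16.5 / 0.75 = 22.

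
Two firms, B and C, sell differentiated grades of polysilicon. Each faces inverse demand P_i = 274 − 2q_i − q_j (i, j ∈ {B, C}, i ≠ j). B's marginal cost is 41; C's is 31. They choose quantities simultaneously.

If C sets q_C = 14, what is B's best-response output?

Firm B's profit: π = q_B(274 − 2q_B − q_C) − 41q_B.
∂π/∂q_B = 233 − 4q_B − q_C = 0 ⇒ q_B = 58.25 − 0.25q_C.
At q_C = 14: q_B = 58.25 − 0.25·14 = 54.75.

54.75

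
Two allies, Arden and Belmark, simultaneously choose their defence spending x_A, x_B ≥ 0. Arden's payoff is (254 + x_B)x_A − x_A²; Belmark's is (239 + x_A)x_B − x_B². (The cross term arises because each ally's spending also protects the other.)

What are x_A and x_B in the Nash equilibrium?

249, 244

Expanding Arden's payoff: 254x_A + x_Bx_A − x_A².
∂π/∂x_A = 254 + x_B − 2x_A = 0, so x_A = 127 + 0.5x_B.
Likewise for Belmark: x_B = 119.5 + 0.5x_A.
Substituting the second reaction function into the first: x_A = 127 + 0.5(119.5 + 0.5x_A), which gives 0.75x_A = 186.75 ⇒ x_A = 249.
Then x_B = 119.5 + 0.5·249 = 244.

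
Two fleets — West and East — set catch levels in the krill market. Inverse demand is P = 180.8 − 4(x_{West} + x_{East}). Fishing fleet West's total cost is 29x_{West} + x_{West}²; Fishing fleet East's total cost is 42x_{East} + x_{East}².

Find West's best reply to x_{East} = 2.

14.38

Fishing fleet West's profit: π = x_{West}(180.8 − 4(x_{West} + x_{East})) − 29x_{West} − x_{West}².
∂π/∂x_{West} = 151.8 − 10x_{West} − 4x_{East} = 0, so x_{West} = 15.18 − 0.4x_{East}.
At x_{East} = 2: x_{West} = 15.18 − 0.4·2 = 14.38.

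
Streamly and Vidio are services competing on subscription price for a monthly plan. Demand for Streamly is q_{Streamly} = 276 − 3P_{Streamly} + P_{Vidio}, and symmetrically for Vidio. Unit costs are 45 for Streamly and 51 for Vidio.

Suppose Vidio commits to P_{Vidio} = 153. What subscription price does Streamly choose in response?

Streamly's profit: π = (P_{Streamly} − 45)(276 − 3P_{Streamly} + P_{Vidio}).
∂π/∂P_{Streamly} = 411 − 6P_{Streamly} + P_{Vidio} = 0 ⇒ P_{Streamly} = 68.5 + (1/6)P_{Vidio}.
At P_{Vidio} = 153: P_{Streamly} = 68.5 + (1/6)·153 = 94.

94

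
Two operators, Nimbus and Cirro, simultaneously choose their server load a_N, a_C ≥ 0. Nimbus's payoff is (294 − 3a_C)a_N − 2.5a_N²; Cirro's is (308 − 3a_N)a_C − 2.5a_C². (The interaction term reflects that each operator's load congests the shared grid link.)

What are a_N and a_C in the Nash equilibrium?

34.125, 41.125

Expanding Nimbus's payoff: 294a_N − 3a_Ca_N − 2.5a_N².
∂π/∂a_N = 294 − 3a_C − 5a_N = 0, so a_N = 58.8 − 0.6a_C.
Likewise for Cirro: a_C = 61.6 − 0.6a_N.
Solving the two reaction functions simultaneously: (1 − (−0.6)(−0.6))a_N = 58.8 − 0.6·61.6, so 0.64a_N = 21.84 and a_N = 34.125.
Then a_C = 61.6 − 0.6·34.125 = 41.125.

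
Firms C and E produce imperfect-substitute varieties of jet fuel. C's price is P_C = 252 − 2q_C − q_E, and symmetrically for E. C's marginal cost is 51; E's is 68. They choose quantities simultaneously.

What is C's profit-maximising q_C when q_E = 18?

Firm C's profit: π = q_C(252 − 2q_C − q_E) − 51q_C.
∂π/∂q_C = 201 − 4q_C − q_E = 0 ⇒ q_C = 50.25 − 0.25q_E.
At q_E = 18: q_C = 50.25 − 0.25·18 = 45.75.

45.75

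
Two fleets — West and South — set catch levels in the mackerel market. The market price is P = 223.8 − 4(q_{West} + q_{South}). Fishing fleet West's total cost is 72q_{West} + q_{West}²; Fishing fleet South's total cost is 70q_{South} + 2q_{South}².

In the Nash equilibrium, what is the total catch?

20.55

Fishing fleet West's profit: π = q_{West}(223.8 − 4(q_{West} + q_{South})) − 72q_{West} − q_{West}².
∂π/∂q_{West} = 151.8 − 10q_{West} − 4q_{South} = 0, so q_{West} = 15.18 − 0.4q_{South}.
For South: ∂π/∂q_{South} = 153.8 − 12q_{South} − 4q_{West} = 0 ⇒ q_{South} = 769/60 − (1/3)q_{West}.
Substituting the second reaction function into the first: q_{West} = 15.18 − 0.4(769/60 − (1/3)q_{West}), which gives (13/15)q_{West} = 754/75 ⇒ q_{West} = 11.6.
Then q_{South} = 769/60 − (1/3)·11.6 = 8.95.
Total catch: 11.6 + 8.95 = 20.55.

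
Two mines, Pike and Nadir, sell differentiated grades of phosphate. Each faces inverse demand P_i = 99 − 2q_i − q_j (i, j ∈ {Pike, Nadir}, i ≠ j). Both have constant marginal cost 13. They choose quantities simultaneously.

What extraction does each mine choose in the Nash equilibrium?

17.2

Mine Pike's profit: π = q_{Pike}(99 − 2q_{Pike} − q_{Nadir}) − 13q_{Pike}.
∂π/∂q_{Pike} = 86 − 4q_{Pike} − q_{Nadir} = 0 ⇒ q_{Pike} = 21.5 − 0.25q_{Nadir}.
By symmetry q_{Nadir} = q_{Pike}; substituting into the reaction function, 1.25q_{Pike} = 21.5 and q_{Pike} = 17.2.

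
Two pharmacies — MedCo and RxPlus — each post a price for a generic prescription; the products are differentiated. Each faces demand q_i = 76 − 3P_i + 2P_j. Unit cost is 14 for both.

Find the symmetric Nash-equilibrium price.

MedCo's profit: π = (P_{MedCo} − 14)(76 − 3P_{MedCo} + 2P_{RxPlus}).
∂π/∂P_{MedCo} = 118 − 6P_{MedCo} + 2P_{RxPlus} = 0 ⇒ P_{MedCo} = 59/3 + (1/3)P_{RxPlus}.
By symmetry P_{RxPlus} = P_{MedCo}; substituting into the reaction function, (2/3)P_{MedCo} = 59/3 and P_{MedCo} = 29.5.

29.5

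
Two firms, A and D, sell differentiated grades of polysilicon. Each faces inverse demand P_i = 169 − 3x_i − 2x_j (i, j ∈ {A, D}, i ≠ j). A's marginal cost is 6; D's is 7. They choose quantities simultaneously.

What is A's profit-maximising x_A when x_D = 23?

19.5

Firm A's profit: π = x_A(169 − 3x_A − 2x_D) − 6x_A.
∂π/∂x_A = 163 − 6x_A − 2x_D = 0 ⇒ x_A = 163/6 − (1/3)x_D.
At x_D = 23: x_A = 163/6 − (1/3)·23 = 19.5.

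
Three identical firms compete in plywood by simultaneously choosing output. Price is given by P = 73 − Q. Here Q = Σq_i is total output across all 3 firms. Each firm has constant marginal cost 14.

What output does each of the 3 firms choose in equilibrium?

A representative firm's profit is π_i = q_i(73 − Q) − 14q_i, with Q = q_i + Σ_{j≠i} q_j.
First-order condition: 59 − 2q_i − Σ_{j≠i} q_j = 0.
With identical firms, set every q_j = q: then 59 − 2q − 2q = 0, i.e. q = 59/4 = 14.75.

14.75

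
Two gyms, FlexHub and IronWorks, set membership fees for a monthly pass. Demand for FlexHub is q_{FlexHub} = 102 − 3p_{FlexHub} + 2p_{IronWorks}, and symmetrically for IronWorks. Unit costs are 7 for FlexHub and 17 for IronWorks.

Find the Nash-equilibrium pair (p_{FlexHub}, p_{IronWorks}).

FlexHub's profit: π = (p_{FlexHub} − 7)(102 − 3p_{FlexHub} + 2p_{IronWorks}).
∂π/∂p_{FlexHub} = 123 − 6p_{FlexHub} + 2p_{IronWorks} = 0 ⇒ p_{FlexHub} = 20.5 + (1/3)p_{IronWorks}.
Similarly p_{IronWorks} = 25.5 + (1/3)p_{FlexHub}.
Solving the two reaction functions simultaneously: (1 − (1/3)(1/3))p_{FlexHub} = 20.5 + (1/3)·25.5, so (8/9)p_{FlexHub} = 29 and p_{FlexHub} = 32.625.
Then p_{IronWorks} = 25.5 + (1/3)·32.625 = 36.375.

32.625, 36.375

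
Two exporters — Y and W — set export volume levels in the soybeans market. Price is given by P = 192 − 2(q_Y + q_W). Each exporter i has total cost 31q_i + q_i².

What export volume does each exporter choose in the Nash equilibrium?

Exporter Y's profit: π = q_Y(192 − 2(q_Y + q_W)) − 31q_Y − q_Y².
∂π/∂q_Y = 161 − 6q_Y − 2q_W = 0, so q_Y = 161/6 − (1/3)q_W.
The game is symmetric, so in equilibrium q_W = q_Y: the reaction function gives (4/3)q_Y = 161/6, hence q_Y = 20.125.

20.125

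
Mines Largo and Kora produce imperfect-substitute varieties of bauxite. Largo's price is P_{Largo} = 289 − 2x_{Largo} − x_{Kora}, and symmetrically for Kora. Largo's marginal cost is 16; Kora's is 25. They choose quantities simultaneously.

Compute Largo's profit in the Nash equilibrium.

Mine Largo's profit: π = x_{Largo}(289 − 2x_{Largo} − x_{Kora}) − 16x_{Largo}.
∂π/∂x_{Largo} = 273 − 4x_{Largo} − x_{Kora} = 0 ⇒ x_{Largo} = 68.25 − 0.25x_{Kora}.
Similarly x_{Kora} = 66 − 0.25x_{Largo}.
Plugging x_{Kora} into Largo's best response: x_{Largo} = 68.25 − 0.25(66 − 0.25x_{Largo}) ⇒ 0.9375x_{Largo} = 51.75, so x_{Largo} = 55.2.
Then x_{Kora} = 66 − 0.25·55.2 = 52.2.
P_{Largo} = 289 − 2·55.2 − 52.2 = 126.4.
Profit = (126.4 − 16)·55.2 = 6094.08.

6094.08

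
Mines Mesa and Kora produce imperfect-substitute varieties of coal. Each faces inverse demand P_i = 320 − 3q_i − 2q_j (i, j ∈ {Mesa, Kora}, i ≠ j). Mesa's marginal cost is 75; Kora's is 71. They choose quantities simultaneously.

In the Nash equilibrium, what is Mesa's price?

Mine Mesa's profit: π = q_{Mesa}(320 − 3q_{Mesa} − 2q_{Kora}) − 75q_{Mesa}.
∂π/∂q_{Mesa} = 245 − 6q_{Mesa} − 2q_{Kora} = 0 ⇒ q_{Mesa} = 245/6 − (1/3)q_{Kora}.
Similarly q_{Kora} = 41.5 − (1/3)q_{Mesa}.
Plugging q_{Kora} into Mesa's best response: q_{Mesa} = 245/6 − (1/3)(41.5 − (1/3)q_{Mesa}) ⇒ (8/9)q_{Mesa} = 27, so q_{Mesa} = 30.375.
Then q_{Kora} = 41.5 − (1/3)·30.375 = 31.375.
P_{Mesa} = 320 − 3·30.375 − 2·31.375 = 166.125.

166.125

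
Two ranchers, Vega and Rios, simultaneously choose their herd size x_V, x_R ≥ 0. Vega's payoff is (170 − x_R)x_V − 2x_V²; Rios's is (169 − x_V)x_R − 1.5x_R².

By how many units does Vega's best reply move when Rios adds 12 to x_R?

Expanding Vega's payoff: 170x_V − x_Rx_V − 2x_V².
∂π/∂x_V = 170 − x_R − 4x_V = 0, so x_V = 42.5 − 0.25x_R.
The reaction-function slope is −0.25, so a 12-unit rise in x_R moves x_V by −0.25 × 12 = −3. Vega's best response falls — the actions are strategic substitutes.

-3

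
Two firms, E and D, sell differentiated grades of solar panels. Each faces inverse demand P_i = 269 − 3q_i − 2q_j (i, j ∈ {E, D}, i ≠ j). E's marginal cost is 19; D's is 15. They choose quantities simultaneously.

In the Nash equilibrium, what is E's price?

112

Firm E's profit: π = q_E(269 − 3q_E − 2q_D) − 19q_E.
∂π/∂q_E = 250 − 6q_E − 2q_D = 0 ⇒ q_E = 125/3 − (1/3)q_D.
Similarly q_D = 127/3 − (1/3)q_E.
Plugging q_D into E's best response: q_E = 125/3 − (1/3)(127/3 − (1/3)q_E) ⇒ (8/9)q_E = 248/9, so q_E = 31.
Then q_D = 127/3 − (1/3)·31 = 32.
P_E = 269 − 3·31 − 2·32 = 112.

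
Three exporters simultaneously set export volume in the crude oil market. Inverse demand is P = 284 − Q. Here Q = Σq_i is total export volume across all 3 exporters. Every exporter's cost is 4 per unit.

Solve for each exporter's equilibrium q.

A representative exporter's profit is π_i = q_i(284 − Q) − 4q_i, with Q = q_i + Σ_{j≠i} q_j.
First-order condition: 280 − 2q_i − Σ_{j≠i} q_j = 0.
With identical exporters, set every q_j = q: then 280 − 2q − 2q = 0, i.e. q = 280/4 = 70.

70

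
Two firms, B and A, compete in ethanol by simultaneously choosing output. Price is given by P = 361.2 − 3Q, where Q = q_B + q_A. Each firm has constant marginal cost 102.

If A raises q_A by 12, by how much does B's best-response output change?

Firm B's profit: π = q_B(361.2 − 3(q_B + q_A)) − 102q_B.
∂π/∂q_B = 259.2 − 6q_B − 3q_A = 0, so q_B = 43.2 − 0.5q_A.
The reaction-function slope is −0.5, so a 12-unit rise in q_A moves q_B by −0.5 × 12 = −6. B's best response falls — the actions are strategic substitutes.

-6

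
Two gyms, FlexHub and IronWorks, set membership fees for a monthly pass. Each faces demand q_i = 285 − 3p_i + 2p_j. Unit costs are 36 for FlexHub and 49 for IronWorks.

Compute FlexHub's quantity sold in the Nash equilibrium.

194.0625

FlexHub's profit: π = (p_{FlexHub} − 36)(285 − 3p_{FlexHub} + 2p_{IronWorks}).
∂π/∂p_{FlexHub} = 393 − 6p_{FlexHub} + 2p_{IronWorks} = 0 ⇒ p_{FlexHub} = 65.5 + (1/3)p_{IronWorks}.
Similarly p_{IronWorks} = 72 + (1/3)p_{FlexHub}.
Substituting the second reaction function into the first: p_{FlexHub} = 65.5 + (1/3)(72 + (1/3)p_{FlexHub}), which gives (8/9)p_{FlexHub} = 89.5 ⇒ p_{FlexHub} = 100.6875.
Then p_{IronWorks} = 72 + (1/3)·100.6875 = 105.5625.
q_{FlexHub} = 285 − 3·100.6875 + 2·105.5625 = 194.0625.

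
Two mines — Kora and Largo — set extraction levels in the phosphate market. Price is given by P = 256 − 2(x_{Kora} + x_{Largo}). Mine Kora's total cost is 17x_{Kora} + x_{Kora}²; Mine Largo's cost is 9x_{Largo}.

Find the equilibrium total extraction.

73.3

Mine Kora's profit: π = x_{Kora}(256 − 2(x_{Kora} + x_{Largo})) − 17x_{Kora} − x_{Kora}².
∂π/∂x_{Kora} = 239 − 6x_{Kora} − 2x_{Largo} = 0, so x_{Kora} = 239/6 − (1/3)x_{Largo}.
For Largo: ∂π/∂x_{Largo} = 247 − 4x_{Largo} − 2x_{Kora} = 0 ⇒ x_{Largo} = 61.75 − 0.5x_{Kora}.
Substituting the second reaction function into the first: x_{Kora} = 239/6 − (1/3)(61.75 − 0.5x_{Kora}), which gives (5/6)x_{Kora} = 19.25 ⇒ x_{Kora} = 23.1.
Then x_{Largo} = 61.75 − 0.5·23.1 = 50.2.
Total extraction: 23.1 + 50.2 = 73.3.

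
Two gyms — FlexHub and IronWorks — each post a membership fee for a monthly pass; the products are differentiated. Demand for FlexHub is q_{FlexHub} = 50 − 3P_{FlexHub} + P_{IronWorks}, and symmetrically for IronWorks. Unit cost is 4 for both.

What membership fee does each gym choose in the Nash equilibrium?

FlexHub's profit: π = (P_{FlexHub} − 4)(50 − 3P_{FlexHub} + P_{IronWorks}).
∂π/∂P_{FlexHub} = 62 − 6P_{FlexHub} + P_{IronWorks} = 0 ⇒ P_{FlexHub} = 31/3 + (1/6)P_{IronWorks}.
Setting P_{FlexHub} = P_{IronWorks} in the reaction function: P_{FlexHub} = 31/3 + (1/6)P_{FlexHub}, so P_{FlexHub} = (31/3) / (5/6) = 12.4.

12.4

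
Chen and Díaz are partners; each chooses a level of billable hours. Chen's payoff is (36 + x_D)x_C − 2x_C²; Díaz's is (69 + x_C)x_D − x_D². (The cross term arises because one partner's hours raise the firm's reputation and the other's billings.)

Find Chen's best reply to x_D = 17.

Expanding Chen's payoff: 36x_C + x_Dx_C − 2x_C².
∂π/∂x_C = 36 + x_D − 4x_C = 0, so x_C = 9 + 0.25x_D.
At x_D = 17: x_C = 9 + 0.25·17 = 13.25.

13.25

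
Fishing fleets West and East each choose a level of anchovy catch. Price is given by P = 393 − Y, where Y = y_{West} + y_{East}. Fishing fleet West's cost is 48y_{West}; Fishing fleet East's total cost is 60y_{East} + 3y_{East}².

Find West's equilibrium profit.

26179.24

Fishing fleet West's profit: π = y_{West}(393 − (y_{West} + y_{East})) − 48y_{West}.
∂π/∂y_{West} = 345 − 2y_{West} − y_{East} = 0, so y_{West} = 172.5 − 0.5y_{East}.
For East: ∂π/∂y_{East} = 333 − 8y_{East} − y_{West} = 0 ⇒ y_{East} = 41.625 − 0.125y_{West}.
Solving the two reaction functions simultaneously: (1 − (−0.5)(−0.125))y_{West} = 172.5 − 0.5·41.625, so 0.9375y_{West} = 151.6875 and y_{West} = 161.8.
Then y_{East} = 41.625 − 0.125·161.8 = 21.4.
Price P = 393 − 183.2 = 209.8.
West's profit: (209.8 − 48)·161.8 = 26179.24.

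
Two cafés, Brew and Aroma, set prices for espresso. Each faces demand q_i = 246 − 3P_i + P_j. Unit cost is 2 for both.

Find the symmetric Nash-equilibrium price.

50.4

Brew's profit: π = (P_{Brew} − 2)(246 − 3P_{Brew} + P_{Aroma}).
∂π/∂P_{Brew} = 252 − 6P_{Brew} + P_{Aroma} = 0 ⇒ P_{Brew} = 42 + (1/6)P_{Aroma}.
The game is symmetric, so in equilibrium P_{Aroma} = P_{Brew}: the reaction function gives (5/6)P_{Brew} = 42, hence P_{Brew} = 50.4.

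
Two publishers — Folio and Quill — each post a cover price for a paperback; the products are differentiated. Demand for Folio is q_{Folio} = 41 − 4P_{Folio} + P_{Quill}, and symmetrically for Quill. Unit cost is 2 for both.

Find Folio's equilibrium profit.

Folio's profit: π = (P_{Folio} − 2)(41 − 4P_{Folio} + P_{Quill}).
∂π/∂P_{Folio} = 49 − 8P_{Folio} + P_{Quill} = 0 ⇒ P_{Folio} = 6.125 + 0.125P_{Quill}.
Setting P_{Folio} = P_{Quill} in the reaction function: P_{Folio} = 6.125 + 0.125P_{Folio}, so P_{Folio} = 6.125 / 0.875 = 7.
q_{Folio} = 41 − 4·7 + 7 = 20.
Profit = (7 − 2)·20 = 100.

100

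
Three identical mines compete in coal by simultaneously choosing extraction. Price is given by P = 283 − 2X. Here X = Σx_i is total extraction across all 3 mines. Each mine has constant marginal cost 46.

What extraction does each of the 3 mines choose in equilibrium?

A representative mine's profit is π_i = x_i(283 − 2X) − 46x_i, with X = x_i + Σ_{j≠i} x_j.
First-order condition: 237 − 4x_i − 2Σ_{j≠i} x_j = 0.
In a symmetric equilibrium every mine chooses the same x, so Σ_{j≠i} x_j = 2x. The condition becomes 237 − 8x = 0, giving x = 237/8 = 29.625.

29.625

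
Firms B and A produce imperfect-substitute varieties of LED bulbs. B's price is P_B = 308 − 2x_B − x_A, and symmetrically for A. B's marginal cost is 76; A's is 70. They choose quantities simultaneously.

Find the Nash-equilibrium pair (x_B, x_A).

46, 48

Firm B's profit: π = x_B(308 − 2x_B − x_A) − 76x_B.
∂π/∂x_B = 232 − 4x_B − x_A = 0 ⇒ x_B = 58 − 0.25x_A.
Similarly x_A = 59.5 − 0.25x_B.
Substituting the second reaction function into the first: x_B = 58 − 0.25(59.5 − 0.25x_B), which gives 0.9375x_B = 43.125 ⇒ x_B = 46.
Then x_A = 59.5 − 0.25·46 = 48.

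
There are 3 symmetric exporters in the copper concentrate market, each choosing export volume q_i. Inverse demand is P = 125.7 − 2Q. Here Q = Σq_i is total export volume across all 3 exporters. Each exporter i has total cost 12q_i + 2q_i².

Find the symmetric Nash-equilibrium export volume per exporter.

9.475

A representative exporter's profit is π_i = q_i(125.7 − 2Q) − 12q_i − 2q_i², with Q = q_i + Σ_{j≠i} q_j.
First-order condition: 113.7 − 8q_i − 2Σ_{j≠i} q_j = 0.
With identical exporters, set every q_j = q: then 113.7 − 8q − 4q = 0, i.e. q = 113.7/12 = 9.475.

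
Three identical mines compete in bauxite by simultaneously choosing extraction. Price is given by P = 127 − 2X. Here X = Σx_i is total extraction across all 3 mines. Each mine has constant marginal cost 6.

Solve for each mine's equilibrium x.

A representative mine's profit is π_i = x_i(127 − 2X) − 6x_i, with X = x_i + Σ_{j≠i} x_j.
First-order condition: 121 − 4x_i − 2Σ_{j≠i} x_j = 0.
With identical mines, set every x_j = x: then 121 − 4x − 4x = 0, i.e. x = 121/8 = 15.125.

15.125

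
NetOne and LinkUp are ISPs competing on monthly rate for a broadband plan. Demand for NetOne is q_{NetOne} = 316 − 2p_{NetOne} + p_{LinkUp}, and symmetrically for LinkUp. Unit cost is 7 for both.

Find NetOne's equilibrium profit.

NetOne's profit: π = (p_{NetOne} − 7)(316 − 2p_{NetOne} + p_{LinkUp}).
∂π/∂p_{NetOne} = 330 − 4p_{NetOne} + p_{LinkUp} = 0 ⇒ p_{NetOne} = 82.5 + 0.25p_{LinkUp}.
Setting p_{NetOne} = p_{LinkUp} in the reaction function: p_{NetOne} = 82.5 + 0.25p_{NetOne}, so p_{NetOne} = 82.5 / 0.75 = 110.
q_{NetOne} = 316 − 2·110 + 110 = 206.
Profit = (110 − 7)·206 = 21218.

21218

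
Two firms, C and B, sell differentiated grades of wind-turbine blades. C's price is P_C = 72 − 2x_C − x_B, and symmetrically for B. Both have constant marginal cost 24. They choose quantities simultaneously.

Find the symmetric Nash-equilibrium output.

9.6

Firm C's profit: π = x_C(72 − 2x_C − x_B) − 24x_C.
∂π/∂x_C = 48 − 4x_C − x_B = 0 ⇒ x_C = 12 − 0.25x_B.
The game is symmetric, so in equilibrium x_B = x_C: the reaction function gives 1.25x_C = 12, hence x_C = 9.6.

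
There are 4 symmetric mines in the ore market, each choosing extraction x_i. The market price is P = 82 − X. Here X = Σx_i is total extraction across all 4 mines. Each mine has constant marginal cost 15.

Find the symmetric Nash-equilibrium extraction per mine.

13.4

A representative mine's profit is π_i = x_i(82 − X) − 15x_i, with X = x_i + Σ_{j≠i} x_j.
First-order condition: 67 − 2x_i − Σ_{j≠i} x_j = 0.
In a symmetric equilibrium every mine chooses the same x, so Σ_{j≠i} x_j = 3x. The condition becomes 67 − 5x = 0, giving x = 67/5 = 13.4.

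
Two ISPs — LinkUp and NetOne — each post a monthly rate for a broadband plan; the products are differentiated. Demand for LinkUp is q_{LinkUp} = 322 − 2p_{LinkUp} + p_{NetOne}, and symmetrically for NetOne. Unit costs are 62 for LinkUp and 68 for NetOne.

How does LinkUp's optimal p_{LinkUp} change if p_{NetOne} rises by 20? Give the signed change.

5

LinkUp's profit: π = (p_{LinkUp} − 62)(322 − 2p_{LinkUp} + p_{NetOne}).
∂π/∂p_{LinkUp} = 446 − 4p_{LinkUp} + p_{NetOne} = 0 ⇒ p_{LinkUp} = 111.5 + 0.25p_{NetOne}.
The reaction-function slope is 0.25, so a 20-unit rise in p_{NetOne} moves p_{LinkUp} by 0.25 × 20 = 5. LinkUp's best response rises — the actions are strategic complements.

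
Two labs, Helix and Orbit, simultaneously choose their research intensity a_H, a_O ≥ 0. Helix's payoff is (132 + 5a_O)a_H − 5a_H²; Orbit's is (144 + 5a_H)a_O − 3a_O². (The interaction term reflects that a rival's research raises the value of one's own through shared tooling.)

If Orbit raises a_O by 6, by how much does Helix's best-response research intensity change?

3

Expanding Helix's payoff: 132a_H + 5a_Oa_H − 5a_H².
∂π/∂a_H = 132 + 5a_O − 10a_H = 0, so a_H = 13.2 + 0.5a_O.
The reaction-function slope is 0.5, so a 6-unit rise in a_O moves a_H by 0.5 × 6 = 3. Helix's best response rises — the actions are strategic complements.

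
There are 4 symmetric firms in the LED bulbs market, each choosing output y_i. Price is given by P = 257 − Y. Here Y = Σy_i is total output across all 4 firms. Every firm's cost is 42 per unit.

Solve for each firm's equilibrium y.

A representative firm's profit is π_i = y_i(257 − Y) − 42y_i, with Y = y_i + Σ_{j≠i} y_j.
First-order condition: 215 − 2y_i − Σ_{j≠i} y_j = 0.
Imposing symmetry (y_j = y for all j) turns Σ_{j≠i} y_j into 3y, so 215 = 5y and y = 43.

43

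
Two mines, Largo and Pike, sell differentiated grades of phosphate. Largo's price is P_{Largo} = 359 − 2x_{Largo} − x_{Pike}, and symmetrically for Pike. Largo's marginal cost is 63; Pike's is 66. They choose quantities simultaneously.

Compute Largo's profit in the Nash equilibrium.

Mine Largo's profit: π = x_{Largo}(359 − 2x_{Largo} − x_{Pike}) − 63x_{Largo}.
∂π/∂x_{Largo} = 296 − 4x_{Largo} − x_{Pike} = 0 ⇒ x_{Largo} = 74 − 0.25x_{Pike}.
Similarly x_{Pike} = 73.25 − 0.25x_{Largo}.
Solving the two reaction functions simultaneously: (1 − (−0.25)(−0.25))x_{Largo} = 74 − 0.25·73.25, so 0.9375x_{Largo} = 55.6875 and x_{Largo} = 59.4.
Then x_{Pike} = 73.25 − 0.25·59.4 = 58.4.
P_{Largo} = 359 − 2·59.4 − 58.4 = 181.8.
Profit = (181.8 − 63)·59.4 = 7056.72.

7056.72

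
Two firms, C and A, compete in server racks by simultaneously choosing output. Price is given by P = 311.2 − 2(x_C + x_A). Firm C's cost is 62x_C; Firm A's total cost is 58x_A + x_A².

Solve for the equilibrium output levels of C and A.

Firm C's profit: π = x_C(311.2 − 2(x_C + x_A)) − 62x_C.
∂π/∂x_C = 249.2 − 4x_C − 2x_A = 0, so x_C = 62.3 − 0.5x_A.
For A: ∂π/∂x_A = 253.2 − 6x_A − 2x_C = 0 ⇒ x_A = 42.2 − (1/3)x_C.
Substituting the second reaction function into the first: x_C = 62.3 − 0.5(42.2 − (1/3)x_C), which gives (5/6)x_C = 41.2 ⇒ x_C = 49.44.
Then x_A = 42.2 − (1/3)·49.44 = 25.72.

49.44, 25.72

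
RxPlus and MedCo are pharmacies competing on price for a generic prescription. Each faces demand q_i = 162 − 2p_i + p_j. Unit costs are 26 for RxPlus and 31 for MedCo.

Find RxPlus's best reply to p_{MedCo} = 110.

81

RxPlus's profit: π = (p_{RxPlus} − 26)(162 − 2p_{RxPlus} + p_{MedCo}).
∂π/∂p_{RxPlus} = 214 − 4p_{RxPlus} + p_{MedCo} = 0 ⇒ p_{RxPlus} = 53.5 + 0.25p_{MedCo}.
At p_{MedCo} = 110: p_{RxPlus} = 53.5 + 0.25·110 = 81.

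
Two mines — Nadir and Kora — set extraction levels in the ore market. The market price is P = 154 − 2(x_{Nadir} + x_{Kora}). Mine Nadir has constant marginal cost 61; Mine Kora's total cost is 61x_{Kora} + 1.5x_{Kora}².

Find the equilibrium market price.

99.75

Mine Nadir's profit: π = x_{Nadir}(154 − 2(x_{Nadir} + x_{Kora})) − 61x_{Nadir}.
∂π/∂x_{Nadir} = 93 − 4x_{Nadir} − 2x_{Kora} = 0, so x_{Nadir} = 23.25 − 0.5x_{Kora}.
For Kora: ∂π/∂x_{Kora} = 93 − 7x_{Kora} − 2x_{Nadir} = 0 ⇒ x_{Kora} = 93/7 − (2/7)x_{Nadir}.
Substituting the second reaction function into the first: x_{Nadir} = 23.25 − 0.5(93/7 − (2/7)x_{Nadir}), which gives (6/7)x_{Nadir} = 465/28 ⇒ x_{Nadir} = 19.375.
Then x_{Kora} = 93/7 − (2/7)·19.375 = 7.75.
Equilibrium price: P = 154 − 2·27.125 = 99.75.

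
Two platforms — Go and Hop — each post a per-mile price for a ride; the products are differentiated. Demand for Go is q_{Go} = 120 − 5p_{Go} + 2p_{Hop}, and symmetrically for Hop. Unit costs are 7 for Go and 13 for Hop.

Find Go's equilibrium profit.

845

Go's profit: π = (p_{Go} − 7)(120 − 5p_{Go} + 2p_{Hop}).
∂π/∂p_{Go} = 155 − 10p_{Go} + 2p_{Hop} = 0 ⇒ p_{Go} = 15.5 + 0.2p_{Hop}.
Similarly p_{Hop} = 18.5 + 0.2p_{Go}.
Solving the two reaction functions simultaneously: (1 − (0.2)(0.2))p_{Go} = 15.5 + 0.2·18.5, so 0.96p_{Go} = 19.2 and p_{Go} = 20.
Then p_{Hop} = 18.5 + 0.2·20 = 22.5.
q_{Go} = 120 − 5·20 + 2·22.5 = 65.
Profit = (20 − 7)·65 = 845.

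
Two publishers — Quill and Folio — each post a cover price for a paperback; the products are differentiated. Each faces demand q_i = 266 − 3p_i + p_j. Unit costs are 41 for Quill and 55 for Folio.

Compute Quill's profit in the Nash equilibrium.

Quill's profit: π = (p_{Quill} − 41)(266 − 3p_{Quill} + p_{Folio}).
∂π/∂p_{Quill} = 389 − 6p_{Quill} + p_{Folio} = 0 ⇒ p_{Quill} = 389/6 + (1/6)p_{Folio}.
Similarly p_{Folio} = 431/6 + (1/6)p_{Quill}.
Plugging p_{Folio} into Quill's best response: p_{Quill} = 389/6 + (1/6)(431/6 + (1/6)p_{Quill}) ⇒ (35/36)p_{Quill} = 2765/36, so p_{Quill} = 79.
Then p_{Folio} = 431/6 + (1/6)·79 = 85.
q_{Quill} = 266 − 3·79 + 85 = 114.
Profit = (79 − 41)·114 = 4332.

4332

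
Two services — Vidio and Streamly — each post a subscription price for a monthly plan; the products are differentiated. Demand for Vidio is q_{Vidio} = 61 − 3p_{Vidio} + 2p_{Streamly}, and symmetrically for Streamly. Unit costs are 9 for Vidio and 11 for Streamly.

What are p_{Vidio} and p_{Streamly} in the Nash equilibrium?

22.375, 23.125

Vidio's profit: π = (p_{Vidio} − 9)(61 − 3p_{Vidio} + 2p_{Streamly}).
∂π/∂p_{Vidio} = 88 − 6p_{Vidio} + 2p_{Streamly} = 0 ⇒ p_{Vidio} = 44/3 + (1/3)p_{Streamly}.
Similarly p_{Streamly} = 47/3 + (1/3)p_{Vidio}.
Solving the two reaction functions simultaneously: (1 − (1/3)(1/3))p_{Vidio} = 44/3 + (1/3)·(47/3), so (8/9)p_{Vidio} = 179/9 and p_{Vidio} = 22.375.
Then p_{Streamly} = 47/3 + (1/3)·22.375 = 23.125.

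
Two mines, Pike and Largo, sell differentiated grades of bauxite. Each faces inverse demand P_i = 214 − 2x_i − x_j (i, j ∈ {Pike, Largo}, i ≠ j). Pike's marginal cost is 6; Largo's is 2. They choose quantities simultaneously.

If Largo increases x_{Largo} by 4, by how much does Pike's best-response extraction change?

Mine Pike's profit: π = x_{Pike}(214 − 2x_{Pike} − x_{Largo}) − 6x_{Pike}.
∂π/∂x_{Pike} = 208 − 4x_{Pike} − x_{Largo} = 0 ⇒ x_{Pike} = 52 − 0.25x_{Largo}.
The reaction-function slope is −0.25, so a 4-unit rise in x_{Largo} moves x_{Pike} by −0.25 × 4 = −1. Pike's best response falls — the actions are strategic substitutes.

-1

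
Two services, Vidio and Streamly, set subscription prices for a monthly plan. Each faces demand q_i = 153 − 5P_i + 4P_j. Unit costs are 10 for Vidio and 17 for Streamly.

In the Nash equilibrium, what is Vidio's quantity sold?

Vidio's profit: π = (P_{Vidio} − 10)(153 − 5P_{Vidio} + 4P_{Streamly}).
∂π/∂P_{Vidio} = 203 − 10P_{Vidio} + 4P_{Streamly} = 0 ⇒ P_{Vidio} = 20.3 + 0.4P_{Streamly}.
Similarly P_{Streamly} = 23.8 + 0.4P_{Vidio}.
Solving the two reaction functions simultaneously: (1 − (0.4)(0.4))P_{Vidio} = 20.3 + 0.4·23.8, so 0.84P_{Vidio} = 29.82 and P_{Vidio} = 35.5.
Then P_{Streamly} = 23.8 + 0.4·35.5 = 38.
q_{Vidio} = 153 − 5·35.5 + 4·38 = 127.5.

127.5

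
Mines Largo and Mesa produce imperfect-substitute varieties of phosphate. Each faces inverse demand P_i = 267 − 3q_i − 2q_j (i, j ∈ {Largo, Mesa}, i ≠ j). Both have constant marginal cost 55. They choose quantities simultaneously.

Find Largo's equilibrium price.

134.5

Mine Largo's profit: π = q_{Largo}(267 − 3q_{Largo} − 2q_{Mesa}) − 55q_{Largo}.
∂π/∂q_{Largo} = 212 − 6q_{Largo} − 2q_{Mesa} = 0 ⇒ q_{Largo} = 106/3 − (1/3)q_{Mesa}.
By symmetry q_{Mesa} = q_{Largo}; substituting into the reaction function, (4/3)q_{Largo} = 106/3 and q_{Largo} = 26.5.
P_{Largo} = 267 − 3·26.5 − 2·26.5 = 134.5.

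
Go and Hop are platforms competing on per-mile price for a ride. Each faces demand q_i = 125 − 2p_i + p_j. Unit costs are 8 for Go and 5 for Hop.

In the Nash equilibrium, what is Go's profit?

Go's profit: π = (p_{Go} − 8)(125 − 2p_{Go} + p_{Hop}).
∂π/∂p_{Go} = 141 − 4p_{Go} + p_{Hop} = 0 ⇒ p_{Go} = 35.25 + 0.25p_{Hop}.
Similarly p_{Hop} = 33.75 + 0.25p_{Go}.
Solving the two reaction functions simultaneously: (1 − (0.25)(0.25))p_{Go} = 35.25 + 0.25·33.75, so 0.9375p_{Go} = 43.6875 and p_{Go} = 46.6.
Then p_{Hop} = 33.75 + 0.25·46.6 = 45.4.
q_{Go} = 125 − 2·46.6 + 45.4 = 77.2.
Profit = (46.6 − 8)·77.2 = 2979.92.

2979.92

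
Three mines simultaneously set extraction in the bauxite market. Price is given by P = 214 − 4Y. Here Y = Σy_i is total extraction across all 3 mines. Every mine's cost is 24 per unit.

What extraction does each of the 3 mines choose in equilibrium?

11.875

A representative mine's profit is π_i = y_i(214 − 4Y) − 24y_i, with Y = y_i + Σ_{j≠i} y_j.
First-order condition: 190 − 8y_i − 4Σ_{j≠i} y_j = 0.
In a symmetric equilibrium every mine chooses the same y, so Σ_{j≠i} y_j = 2y. The condition becomes 190 − 16y = 0, giving y = 190/16 = 11.875.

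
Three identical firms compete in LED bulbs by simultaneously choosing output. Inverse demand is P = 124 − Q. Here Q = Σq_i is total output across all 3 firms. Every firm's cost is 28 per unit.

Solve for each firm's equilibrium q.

24

A representative firm's profit is π_i = q_i(124 − Q) − 28q_i, with Q = q_i + Σ_{j≠i} q_j.
First-order condition: 96 − 2q_i − Σ_{j≠i} q_j = 0.
With identical firms, set every q_j = q: then 96 − 2q − 2q = 0, i.e. q = 96/4 = 24.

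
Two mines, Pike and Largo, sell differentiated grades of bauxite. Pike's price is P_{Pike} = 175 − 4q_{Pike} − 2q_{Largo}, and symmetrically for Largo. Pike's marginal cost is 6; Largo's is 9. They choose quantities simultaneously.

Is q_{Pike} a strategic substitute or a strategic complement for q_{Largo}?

Mine Pike's profit: π = q_{Pike}(175 − 4q_{Pike} − 2q_{Largo}) − 6q_{Pike}.
∂π/∂q_{Pike} = 169 − 8q_{Pike} − 2q_{Largo} = 0 ⇒ q_{Pike} = 21.125 − 0.25q_{Largo}.
The best-response slope dq_{Pike}/dq_{Largo} = −0.25 < 0: the reaction function is downward-sloping, so the choices are strategic substitutes.

strategic substitutes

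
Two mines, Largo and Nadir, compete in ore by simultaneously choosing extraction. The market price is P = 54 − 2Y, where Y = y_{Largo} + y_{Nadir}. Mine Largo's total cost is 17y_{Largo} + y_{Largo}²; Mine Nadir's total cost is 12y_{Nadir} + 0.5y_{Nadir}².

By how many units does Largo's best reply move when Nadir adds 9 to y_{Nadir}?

Mine Largo's profit: π = y_{Largo}(54 − 2(y_{Largo} + y_{Nadir})) − 17y_{Largo} − y_{Largo}².
∂π/∂y_{Largo} = 37 − 6y_{Largo} − 2y_{Nadir} = 0, so y_{Largo} = 37/6 − (1/3)y_{Nadir}.
The reaction-function slope is −1/3, so a 9-unit rise in y_{Nadir} moves y_{Largo} by −1/3 × 9 = −3. Largo's best response falls — the actions are strategic substitutes.

-3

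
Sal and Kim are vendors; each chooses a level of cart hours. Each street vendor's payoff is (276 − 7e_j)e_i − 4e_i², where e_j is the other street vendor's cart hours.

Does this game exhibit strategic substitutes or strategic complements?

strategic substitutes

Sal's payoff is (276 − 7e_K)e_S − 4e_S².
∂π/∂e_S = 276 − 7e_K − 8e_S = 0, so e_S = 34.5 − 0.875e_K.
The best-response slope de_S/de_K = −0.875 < 0: the reaction function is downward-sloping, so the choices are strategic substitutes.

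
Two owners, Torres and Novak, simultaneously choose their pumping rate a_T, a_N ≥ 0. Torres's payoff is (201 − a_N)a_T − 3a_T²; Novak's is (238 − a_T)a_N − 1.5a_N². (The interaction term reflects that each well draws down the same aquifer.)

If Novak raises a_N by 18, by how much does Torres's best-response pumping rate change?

-3

Expanding Torres's payoff: 201a_T − a_Na_T − 3a_T².
∂π/∂a_T = 201 − a_N − 6a_T = 0, so a_T = 33.5 − (1/6)a_N.
The reaction-function slope is −1/6, so an 18-unit rise in a_N moves a_T by −1/6 × 18 = −3. Torres's best response falls — the actions are strategic substitutes.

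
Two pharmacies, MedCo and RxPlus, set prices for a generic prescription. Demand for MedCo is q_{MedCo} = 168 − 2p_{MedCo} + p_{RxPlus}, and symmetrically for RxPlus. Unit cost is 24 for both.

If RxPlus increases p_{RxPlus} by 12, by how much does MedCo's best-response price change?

3

MedCo's profit: π = (p_{MedCo} − 24)(168 − 2p_{MedCo} + p_{RxPlus}).
∂π/∂p_{MedCo} = 216 − 4p_{MedCo} + p_{RxPlus} = 0 ⇒ p_{MedCo} = 54 + 0.25p_{RxPlus}.
The reaction-function slope is 0.25, so a 12-unit rise in p_{RxPlus} moves p_{MedCo} by 0.25 × 12 = 3. MedCo's best response rises — the actions are strategic complements.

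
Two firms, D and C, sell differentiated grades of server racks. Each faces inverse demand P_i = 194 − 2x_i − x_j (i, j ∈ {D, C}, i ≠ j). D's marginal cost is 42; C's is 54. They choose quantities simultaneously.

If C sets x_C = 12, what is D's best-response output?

35

Firm D's profit: π = x_D(194 − 2x_D − x_C) − 42x_D.
∂π/∂x_D = 152 − 4x_D − x_C = 0 ⇒ x_D = 38 − 0.25x_C.
At x_C = 12: x_D = 38 − 0.25·12 = 35.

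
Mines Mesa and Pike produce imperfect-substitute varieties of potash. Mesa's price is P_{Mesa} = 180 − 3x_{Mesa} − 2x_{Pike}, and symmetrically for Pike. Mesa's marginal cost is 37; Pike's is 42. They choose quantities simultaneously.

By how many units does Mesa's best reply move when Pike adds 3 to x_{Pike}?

-1

Mine Mesa's profit: π = x_{Mesa}(180 − 3x_{Mesa} − 2x_{Pike}) − 37x_{Mesa}.
∂π/∂x_{Mesa} = 143 − 6x_{Mesa} − 2x_{Pike} = 0 ⇒ x_{Mesa} = 143/6 − (1/3)x_{Pike}.
The reaction-function slope is −1/3, so a 3-unit rise in x_{Pike} moves x_{Mesa} by −1/3 × 3 = −1. Mesa's best response falls — the actions are strategic substitutes.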